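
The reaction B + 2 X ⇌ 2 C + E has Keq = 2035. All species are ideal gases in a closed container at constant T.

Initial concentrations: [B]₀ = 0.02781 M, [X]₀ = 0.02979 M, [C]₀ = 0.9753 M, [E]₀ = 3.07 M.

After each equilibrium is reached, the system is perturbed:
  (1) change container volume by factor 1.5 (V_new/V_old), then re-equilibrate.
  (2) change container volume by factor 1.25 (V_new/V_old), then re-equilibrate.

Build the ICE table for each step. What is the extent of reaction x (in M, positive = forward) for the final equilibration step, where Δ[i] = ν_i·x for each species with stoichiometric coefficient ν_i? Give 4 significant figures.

Q₀ = 1.1832e+05 vs Keq = 2035 ⇒ Q>K, reverse
Step 1:
                   B          X          C          E
  Initial    0.02781    0.02979     0.9753       3.07
  Change     0.04713    0.09425   -0.09425   -0.04713
  Equil      0.07494      0.124      0.881      3.023
  solve Keq expr → x = -0.04713; check Q = 2035
Then change container volume by factor 1.5 (V_new/V_old).
Step 2:
                   B          X          C          E
  Initial    0.04996     0.0827     0.5874      2.015
  Change           0          0          0          0
  Equil      0.04996     0.0827     0.5874      2.015
  solve Keq expr → x = 0; check Q = 2035
Then change container volume by factor 1.25 (V_new/V_old).
Step 3:
                   B          X          C          E
  Initial    0.03997    0.06616     0.4699      1.612
  Change           0          0          0          0
  Equil      0.03997    0.06616     0.4699      1.612
  solve Keq expr → x = 0; check Q = 2035

x = 0 M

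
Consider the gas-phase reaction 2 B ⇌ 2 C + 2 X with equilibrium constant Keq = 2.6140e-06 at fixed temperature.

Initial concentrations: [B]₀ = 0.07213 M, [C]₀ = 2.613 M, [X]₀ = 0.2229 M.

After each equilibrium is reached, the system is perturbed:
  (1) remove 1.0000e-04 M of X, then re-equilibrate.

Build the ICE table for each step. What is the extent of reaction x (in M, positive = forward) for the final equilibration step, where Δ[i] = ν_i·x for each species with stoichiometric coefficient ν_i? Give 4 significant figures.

x = 4.9962e-05 M

Q₀ = 65.2 vs Keq = 2.6140e-06 ⇒ Q>K, reverse
Step 1:
                    B           C           X
  Initial     0.07213       2.613      0.2229
  Change       0.2227     -0.2227     -0.2227
  Equil        0.2948        2.39  1.9942e-04
  solve Keq expr → x = -0.1114; check Q = 2.6140e-06
Then remove 1.0000e-04 M of X.
Step 2:
                    B           C           X
  Initial      0.2948        2.39  9.9422e-05
  Change  -9.9924e-05  9.9924e-05  9.9924e-05
  Equil        0.2947        2.39  1.9935e-04
  solve Keq expr → x = 4.9962e-05; check Q = 2.6140e-06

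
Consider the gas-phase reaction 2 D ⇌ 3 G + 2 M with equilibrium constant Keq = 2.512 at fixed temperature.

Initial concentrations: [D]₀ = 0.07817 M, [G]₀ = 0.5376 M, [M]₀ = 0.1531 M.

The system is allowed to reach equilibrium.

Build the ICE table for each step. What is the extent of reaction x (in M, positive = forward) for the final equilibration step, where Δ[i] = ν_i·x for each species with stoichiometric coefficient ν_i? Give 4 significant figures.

Q₀ = 0.596 vs Keq = 2.512 ⇒ Q<K, forward
Step 1:
                  D         G         M
  init      0.07817    0.5376    0.1531
  Δ        -0.02783   0.04175   0.02783
  eq        0.05034    0.5793    0.1809
  solve Keq expr → x = 0.01392; check Q = 2.512

x = 0.01392 M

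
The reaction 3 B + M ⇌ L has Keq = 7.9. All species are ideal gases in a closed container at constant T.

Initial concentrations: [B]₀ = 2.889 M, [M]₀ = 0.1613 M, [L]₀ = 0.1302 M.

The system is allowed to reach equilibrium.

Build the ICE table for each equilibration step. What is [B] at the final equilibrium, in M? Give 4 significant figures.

Q₀ = 0.03348 vs Keq = 7.9 ⇒ Q<K, forward
Step 1:
                   B          M          L
  Initial      2.889     0.1613     0.1302
  Change     -0.4761    -0.1587     0.1587
  Equil        2.413   0.002603     0.2889
  solve Keq expr → x = 0.1587; check Q = 7.9

[B]_eq = 2.413 M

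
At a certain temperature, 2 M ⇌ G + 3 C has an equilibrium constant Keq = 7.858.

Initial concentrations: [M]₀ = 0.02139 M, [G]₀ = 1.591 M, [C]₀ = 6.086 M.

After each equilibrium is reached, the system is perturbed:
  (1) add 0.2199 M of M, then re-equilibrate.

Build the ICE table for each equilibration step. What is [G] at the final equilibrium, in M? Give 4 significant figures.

[G]_eq = 0.7241 M

Q₀ = 7.8387e+05 vs Keq = 7.858 ⇒ Q>K, reverse
Step 1:
                   M          G          C
  I          0.02139      1.591      6.086
  C            1.809    -0.9045     -2.714
  E             1.83     0.6865      3.372
  solve Keq expr → x = -0.9045; check Q = 7.858
Then add 0.2199 M of M.
Step 2:
                   M          G          C
  I             2.05     0.6865      3.372
  C         -0.07525    0.03762     0.1129
  E            1.975     0.7241      3.485
  solve Keq expr → x = 0.03762; check Q = 7.858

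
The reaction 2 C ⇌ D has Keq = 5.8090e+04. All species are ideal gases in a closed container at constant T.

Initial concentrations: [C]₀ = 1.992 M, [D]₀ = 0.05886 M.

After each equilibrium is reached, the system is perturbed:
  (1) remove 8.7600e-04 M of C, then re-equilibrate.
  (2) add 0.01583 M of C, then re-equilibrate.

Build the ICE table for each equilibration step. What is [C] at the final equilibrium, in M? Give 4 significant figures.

Q₀ = 0.01483 vs Keq = 5.8090e+04 ⇒ Q<K, forward
Step 1:
                   C          D
  init         1.992    0.05886
  Δ           -1.988     0.9939
  eq        0.004257      1.053
  solve Keq expr → x = 0.9939; check Q = 5.8090e+04
Then remove 8.7600e-04 M of C.
Step 2:
                   C          D
  init      0.003381      1.053
  Δ       8.7512e-04 -4.3756e-04
  eq        0.004256      1.052
  solve Keq expr → x = -4.3756e-04; check Q = 5.8090e+04
Then add 0.01583 M of C.
Step 3:
                   C          D
  init       0.02009      1.052
  Δ         -0.01581   0.007907
  eq        0.004272       1.06
  solve Keq expr → x = 0.007907; check Q = 5.8090e+04

[C]_eq = 0.004272 M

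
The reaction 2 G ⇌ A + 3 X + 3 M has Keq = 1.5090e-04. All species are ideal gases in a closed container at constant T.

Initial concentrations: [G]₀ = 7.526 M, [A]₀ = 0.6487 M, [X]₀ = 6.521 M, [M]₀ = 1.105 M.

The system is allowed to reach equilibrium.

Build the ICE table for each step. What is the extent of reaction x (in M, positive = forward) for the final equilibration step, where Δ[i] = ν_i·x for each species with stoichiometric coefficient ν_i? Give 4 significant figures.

Q₀ = 4.285 vs Keq = 1.5090e-04 ⇒ Q>K, reverse
Step 1:
                   G          A          X          M
  I            7.526     0.6487      6.521      1.105
  C           0.6972    -0.3486     -1.046     -1.046
  E            8.223     0.3001      5.475    0.05917
  solve Keq expr → x = -0.3486; check Q = 1.5090e-04

x = -0.3486 M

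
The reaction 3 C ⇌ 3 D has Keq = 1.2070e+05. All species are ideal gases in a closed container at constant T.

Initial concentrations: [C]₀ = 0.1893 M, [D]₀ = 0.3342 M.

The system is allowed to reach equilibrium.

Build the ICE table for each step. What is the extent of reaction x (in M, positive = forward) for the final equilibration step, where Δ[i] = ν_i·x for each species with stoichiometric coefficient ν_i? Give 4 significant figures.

x = 0.05964 M

Q₀ = 5.503 vs Keq = 1.2070e+05 ⇒ Q<K, forward
Step 1:
                   C          D
  Initial     0.1893     0.3342
  Change     -0.1789     0.1789
  Equil      0.01038     0.5131
  solve Keq expr → x = 0.05964; check Q = 1.2070e+05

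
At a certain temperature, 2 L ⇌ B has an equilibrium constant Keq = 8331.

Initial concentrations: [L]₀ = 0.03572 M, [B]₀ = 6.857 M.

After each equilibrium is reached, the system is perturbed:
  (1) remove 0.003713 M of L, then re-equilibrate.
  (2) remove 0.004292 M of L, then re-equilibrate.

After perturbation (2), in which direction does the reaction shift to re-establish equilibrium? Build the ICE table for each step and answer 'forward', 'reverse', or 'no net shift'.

Q₀ = 5374 vs Keq = 8331 ⇒ Q<K, forward
Step 1:
                    L           B
  Initial     0.03572       6.857
  Change    -0.007023    0.003512
  Equil        0.0287       6.861
  solve Keq expr → x = 0.003512; check Q = 8331
Then remove 0.003713 M of L.
Step 2:
                    L           B
  Initial     0.02498       6.861
  Change     0.003709   -0.001855
  Equil       0.02869       6.859
  solve Keq expr → x = -0.001855; check Q = 8331
Then remove 0.004292 M of L.
Step 3:
                    L           B
  Initial      0.0244       6.859
  Change     0.004288   -0.002144
  Equil       0.02869       6.857
  solve Keq expr → x = -0.002144; check Q = 8331

Direction: reverse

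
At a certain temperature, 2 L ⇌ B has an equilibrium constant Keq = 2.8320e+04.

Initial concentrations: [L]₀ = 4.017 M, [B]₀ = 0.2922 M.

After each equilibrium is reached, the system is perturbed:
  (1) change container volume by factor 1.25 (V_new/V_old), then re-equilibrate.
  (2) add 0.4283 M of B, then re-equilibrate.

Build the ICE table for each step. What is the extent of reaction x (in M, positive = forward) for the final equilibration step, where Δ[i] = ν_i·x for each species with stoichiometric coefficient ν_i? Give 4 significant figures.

Q₀ = 0.01811 vs Keq = 2.8320e+04 ⇒ Q<K, forward
Step 1:
                    L           B
  I             4.017      0.2922
  C            -4.008       2.004
  E          0.009004       2.296
  solve Keq expr → x = 2.004; check Q = 2.8320e+04
Then change container volume by factor 1.25 (V_new/V_old).
Step 2:
                    L           B
  I          0.007204       1.837
  C        8.4934e-04 -4.2467e-04
  E          0.008053       1.837
  solve Keq expr → x = -4.2467e-04; check Q = 2.8320e+04
Then add 0.4283 M of B.
Step 3:
                    L           B
  I          0.008053       2.265
  C        8.8897e-04 -4.4449e-04
  E          0.008942       2.264
  solve Keq expr → x = -4.4449e-04; check Q = 2.8320e+04

x = -4.4449e-04 M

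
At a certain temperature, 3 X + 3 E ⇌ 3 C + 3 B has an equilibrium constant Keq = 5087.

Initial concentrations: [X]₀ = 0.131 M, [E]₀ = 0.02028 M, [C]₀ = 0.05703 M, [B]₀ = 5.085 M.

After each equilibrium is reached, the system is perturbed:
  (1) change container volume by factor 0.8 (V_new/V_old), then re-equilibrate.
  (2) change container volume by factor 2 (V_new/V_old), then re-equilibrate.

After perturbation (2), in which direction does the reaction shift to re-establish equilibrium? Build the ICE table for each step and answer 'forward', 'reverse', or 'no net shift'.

Q₀ = 1.3007e+06 vs Keq = 5087 ⇒ Q>K, reverse
Step 1:
                   X          E          C          B
  I            0.131    0.02028    0.05703      5.085
  C           0.0297     0.0297    -0.0297    -0.0297
  E           0.1607    0.04998    0.02733      5.055
  solve Keq expr → x = -0.009901; check Q = 5087
Then change container volume by factor 0.8 (V_new/V_old).
Step 2:
                   X          E          C          B
  I           0.2009    0.06248    0.03416      6.319
  C                0          0          0          0
  E           0.2009    0.06248    0.03416      6.319
  solve Keq expr → x = 0; check Q = 5087
Then change container volume by factor 2 (V_new/V_old).
Step 3:
                   X          E          C          B
  I           0.1004    0.03124    0.01708       3.16
  C                0          0          0          0
  E           0.1004    0.03124    0.01708       3.16
  solve Keq expr → x = 0; check Q = 5087

Direction: no net shift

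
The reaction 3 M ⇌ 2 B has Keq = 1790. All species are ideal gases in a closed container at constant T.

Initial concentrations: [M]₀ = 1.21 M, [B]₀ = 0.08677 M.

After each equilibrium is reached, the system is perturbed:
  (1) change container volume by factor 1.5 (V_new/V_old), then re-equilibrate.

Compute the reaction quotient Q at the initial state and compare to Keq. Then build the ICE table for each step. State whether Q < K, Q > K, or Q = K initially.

Q₀ = 0.00425; Q < K (proceeds forward)

Q₀ = 0.00425 vs Keq = 1790 ⇒ Q<K, forward
Step 1:
                    M           B
  I              1.21     0.08677
  C            -1.136      0.7576
  E           0.07358      0.8444
  solve Keq expr → x = 0.3788; check Q = 1790
Then change container volume by factor 1.5 (V_new/V_old).
Step 2:
                    M           B
  I           0.04905      0.5629
  C          0.006797   -0.004531
  E           0.05585      0.5584
  solve Keq expr → x = -0.002266; check Q = 1790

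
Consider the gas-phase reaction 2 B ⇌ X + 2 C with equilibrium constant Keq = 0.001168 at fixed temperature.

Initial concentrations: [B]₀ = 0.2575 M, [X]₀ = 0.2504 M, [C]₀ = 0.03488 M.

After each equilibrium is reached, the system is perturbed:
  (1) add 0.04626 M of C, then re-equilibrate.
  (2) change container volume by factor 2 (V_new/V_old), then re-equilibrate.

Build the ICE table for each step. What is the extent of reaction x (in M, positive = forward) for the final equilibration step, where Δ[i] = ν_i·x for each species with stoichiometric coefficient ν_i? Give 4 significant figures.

x = 0.002087 M

Q₀ = 0.004594 vs Keq = 0.001168 ⇒ Q>K, reverse
Step 1:
                  B         X         C
  init       0.2575    0.2504   0.03488
  Δ          0.0159 -0.007952   -0.0159
  eq         0.2734    0.2424   0.01898
  solve Keq expr → x = -0.007952; check Q = 0.001168
Then add 0.04626 M of C.
Step 2:
                  B         X         C
  init       0.2734    0.2424   0.06524
  Δ          0.0423  -0.02115   -0.0423
  eq         0.3157    0.2213   0.02294
  solve Keq expr → x = -0.02115; check Q = 0.001168
Then change container volume by factor 2 (V_new/V_old).
Step 3:
                  B         X         C
  init       0.1579    0.1106   0.01147
  Δ       -0.004174  0.002087  0.004174
  eq         0.1537    0.1127   0.01564
  solve Keq expr → x = 0.002087; check Q = 0.001168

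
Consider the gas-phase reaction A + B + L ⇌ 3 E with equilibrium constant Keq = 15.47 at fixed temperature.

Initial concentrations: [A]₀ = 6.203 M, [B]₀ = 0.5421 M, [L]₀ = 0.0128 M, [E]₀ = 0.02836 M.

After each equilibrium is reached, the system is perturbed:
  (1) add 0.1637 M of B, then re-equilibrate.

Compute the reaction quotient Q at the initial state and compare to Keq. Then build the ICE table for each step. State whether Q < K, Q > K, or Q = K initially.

Q₀ = 5.2994e-04; Q < K (proceeds forward)

Q₀ = 5.2994e-04 vs Keq = 15.47 ⇒ Q<K, forward
Step 1:
                  A         B         L         E
  I           6.203    0.5421    0.0128   0.02836
  C        -0.01279  -0.01279  -0.01279   0.03838
  E            6.19    0.5293 5.8655e-06   0.06674
  solve Keq expr → x = 0.01279; check Q = 15.47
Then add 0.1637 M of B.
Step 2:
                  A         B         L         E
  I            6.19     0.693 5.8655e-06   0.06674
  C       -1.3847e-06 -1.3847e-06 -1.3847e-06 4.1540e-06
  E            6.19     0.693 4.4808e-06   0.06675
  solve Keq expr → x = 1.3847e-06; check Q = 15.47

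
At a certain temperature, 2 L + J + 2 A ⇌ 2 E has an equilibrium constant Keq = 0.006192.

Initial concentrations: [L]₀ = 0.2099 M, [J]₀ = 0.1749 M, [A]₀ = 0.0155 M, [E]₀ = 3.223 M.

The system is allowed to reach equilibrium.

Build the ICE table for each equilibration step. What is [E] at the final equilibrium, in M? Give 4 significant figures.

[E]_eq = 0.6717 M

Q₀ = 5.6110e+06 vs Keq = 0.006192 ⇒ Q>K, reverse
Step 1:
                  L         J         A         E
  Initial    0.2099    0.1749    0.0155     3.223
  Change      2.551     1.276     2.551    -2.551
  Equil       2.761     1.451     2.567    0.6717
  solve Keq expr → x = -1.276; check Q = 0.006192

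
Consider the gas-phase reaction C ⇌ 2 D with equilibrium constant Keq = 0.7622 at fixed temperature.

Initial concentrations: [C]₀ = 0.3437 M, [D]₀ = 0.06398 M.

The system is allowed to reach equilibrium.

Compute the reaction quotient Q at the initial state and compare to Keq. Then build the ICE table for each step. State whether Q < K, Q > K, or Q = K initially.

Q₀ = 0.01191; Q < K (proceeds forward)

Q₀ = 0.01191 vs Keq = 0.7622 ⇒ Q<K, forward
Step 1:
                    C           D
  Initial      0.3437     0.06398
  Change      -0.1568      0.3135
  Equil        0.1869      0.3775
  solve Keq expr → x = 0.1568; check Q = 0.7622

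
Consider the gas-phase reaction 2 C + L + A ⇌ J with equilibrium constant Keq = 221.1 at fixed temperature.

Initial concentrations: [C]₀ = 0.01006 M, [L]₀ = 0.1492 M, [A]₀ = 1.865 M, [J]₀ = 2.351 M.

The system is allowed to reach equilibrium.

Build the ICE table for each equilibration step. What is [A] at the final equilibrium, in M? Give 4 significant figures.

Q₀ = 8.3485e+04 vs Keq = 221.1 ⇒ Q>K, reverse
Step 1:
                    C           L           A           J
  I           0.01006      0.1492       1.865       2.351
  C            0.1449     0.07243     0.07243    -0.07243
  E            0.1549      0.2216       1.937       2.279
  solve Keq expr → x = -0.07243; check Q = 221.1

[A]_eq = 1.937 M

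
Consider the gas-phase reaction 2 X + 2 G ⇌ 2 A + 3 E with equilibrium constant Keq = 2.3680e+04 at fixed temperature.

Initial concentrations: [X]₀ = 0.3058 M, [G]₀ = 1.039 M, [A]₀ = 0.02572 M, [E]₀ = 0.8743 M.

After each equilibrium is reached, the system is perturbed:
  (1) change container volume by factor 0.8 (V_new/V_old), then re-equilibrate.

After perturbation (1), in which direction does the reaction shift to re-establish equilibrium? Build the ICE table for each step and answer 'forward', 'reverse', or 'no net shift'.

Direction: reverse

Q₀ = 0.004379 vs Keq = 2.3680e+04 ⇒ Q<K, forward
Step 1:
                    X           G           A           E
  Initial      0.3058       1.039     0.02572      0.8743
  Change      -0.3014     -0.3014      0.3014      0.4521
  Equil      0.004403      0.7376      0.3271       1.326
  solve Keq expr → x = 0.1507; check Q = 2.3680e+04
Then change container volume by factor 0.8 (V_new/V_old).
Step 2:
                    X           G           A           E
  Initial    0.005503       0.922      0.4089       1.658
  Change   6.3062e-04  6.3062e-04 -6.3062e-04 -9.4593e-04
  Equil      0.006134      0.9226      0.4083       1.657
  solve Keq expr → x = -3.1531e-04; check Q = 2.3680e+04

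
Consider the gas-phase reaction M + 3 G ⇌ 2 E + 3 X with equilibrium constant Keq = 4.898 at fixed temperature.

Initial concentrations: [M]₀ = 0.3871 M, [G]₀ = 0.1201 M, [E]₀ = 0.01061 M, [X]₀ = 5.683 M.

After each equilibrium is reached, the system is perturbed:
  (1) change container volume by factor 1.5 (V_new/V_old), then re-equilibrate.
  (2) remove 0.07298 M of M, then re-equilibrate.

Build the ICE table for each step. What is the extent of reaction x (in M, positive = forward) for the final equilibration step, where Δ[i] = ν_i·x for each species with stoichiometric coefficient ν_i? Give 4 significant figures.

Q₀ = 30.81 vs Keq = 4.898 ⇒ Q>K, reverse
Step 1:
                   M          G          E          X
  Initial     0.3871     0.1201    0.01061      5.683
  Change    0.002938   0.008815  -0.005877  -0.008815
  Equil         0.39     0.1289   0.004733      5.674
  solve Keq expr → x = -0.002938; check Q = 4.898
Then change container volume by factor 1.5 (V_new/V_old).
Step 2:
                   M          G          E          X
  Initial       0.26    0.08594   0.003156      3.783
  Change  -3.2038e-04 -9.6113e-04 6.4075e-04 9.6113e-04
  Equil       0.2597    0.08498   0.003796      3.784
  solve Keq expr → x = 3.2038e-04; check Q = 4.898
Then remove 0.07298 M of M.
Step 3:
                   M          G          E          X
  Initial     0.1867    0.08498   0.003796      3.784
  Change  2.6439e-04 7.9317e-04 -5.2878e-04 -7.9317e-04
  Equil        0.187    0.08578   0.003267      3.783
  solve Keq expr → x = -2.6439e-04; check Q = 4.898

x = -2.6439e-04 M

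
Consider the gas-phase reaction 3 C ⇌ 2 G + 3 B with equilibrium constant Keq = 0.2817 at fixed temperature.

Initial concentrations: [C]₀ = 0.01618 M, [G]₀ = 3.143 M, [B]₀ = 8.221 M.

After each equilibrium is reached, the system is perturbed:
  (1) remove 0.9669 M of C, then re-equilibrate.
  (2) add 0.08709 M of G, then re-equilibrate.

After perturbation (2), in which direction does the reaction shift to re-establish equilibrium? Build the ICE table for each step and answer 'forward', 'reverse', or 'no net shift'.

Q₀ = 1.2958e+09 vs Keq = 0.2817 ⇒ Q>K, reverse
Step 1:
                  C         G         B
  Initial   0.01618     3.143     8.221
  Change      3.984    -2.656    -3.984
  Equil           4    0.4869     4.237
  solve Keq expr → x = -1.328; check Q = 0.2817
Then remove 0.9669 M of C.
Step 2:
                  C         G         B
  Initial     3.033    0.4869     4.237
  Change     0.1726   -0.1151   -0.1726
  Equil       3.206    0.3718     4.064
  solve Keq expr → x = -0.05754; check Q = 0.2817
Then add 0.08709 M of G.
Step 3:
                  C         G         B
  Initial     3.206    0.4589     4.064
  Change    0.08808  -0.05872  -0.08808
  Equil       3.294    0.4002     3.976
  solve Keq expr → x = -0.02936; check Q = 0.2817

Direction: reverse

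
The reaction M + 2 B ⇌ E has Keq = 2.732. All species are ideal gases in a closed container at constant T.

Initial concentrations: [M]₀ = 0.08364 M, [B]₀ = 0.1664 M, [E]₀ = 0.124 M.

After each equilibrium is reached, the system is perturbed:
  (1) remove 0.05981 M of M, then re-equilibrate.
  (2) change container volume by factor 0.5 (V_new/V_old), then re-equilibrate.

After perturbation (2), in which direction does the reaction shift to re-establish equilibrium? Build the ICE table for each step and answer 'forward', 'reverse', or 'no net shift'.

Direction: forward

Q₀ = 53.54 vs Keq = 2.732 ⇒ Q>K, reverse
Step 1:
                  M         B         E
  Initial   0.08364    0.1664     0.124
  Change    0.07805    0.1561  -0.07805
  Equil      0.1617    0.3225   0.04595
  solve Keq expr → x = -0.07805; check Q = 2.732
Then remove 0.05981 M of M.
Step 2:
                  M         B         E
  Initial    0.1019    0.3225   0.04595
  Change    0.01005    0.0201  -0.01005
  Equil      0.1119    0.3426    0.0359
  solve Keq expr → x = -0.01005; check Q = 2.732
Then change container volume by factor 0.5 (V_new/V_old).
Step 3:
                  M         B         E
  Initial    0.2239    0.6852   0.07179
  Change   -0.06394   -0.1279   0.06394
  Equil      0.1599    0.5573    0.1357
  solve Keq expr → x = 0.06394; check Q = 2.732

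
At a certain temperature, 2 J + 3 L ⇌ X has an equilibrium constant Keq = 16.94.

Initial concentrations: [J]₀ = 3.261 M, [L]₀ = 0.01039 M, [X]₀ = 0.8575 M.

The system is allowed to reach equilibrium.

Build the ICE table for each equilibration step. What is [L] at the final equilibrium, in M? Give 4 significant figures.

Q₀ = 7.1893e+04 vs Keq = 16.94 ⇒ Q>K, reverse
Step 1:
                  J         L         X
  init        3.261   0.01039    0.8575
  Δ          0.1008    0.1512  -0.05039
  eq          3.362    0.1615    0.8071
  solve Keq expr → x = -0.05039; check Q = 16.94

[L]_eq = 0.1615 M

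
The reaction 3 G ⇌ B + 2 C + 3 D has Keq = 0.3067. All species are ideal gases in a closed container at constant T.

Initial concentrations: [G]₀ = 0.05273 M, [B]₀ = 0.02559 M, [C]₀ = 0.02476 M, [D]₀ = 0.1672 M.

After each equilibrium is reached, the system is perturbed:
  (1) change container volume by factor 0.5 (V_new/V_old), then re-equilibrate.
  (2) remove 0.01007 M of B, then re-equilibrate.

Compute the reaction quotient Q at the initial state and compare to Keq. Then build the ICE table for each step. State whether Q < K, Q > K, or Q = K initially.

Q₀ = 5.0016e-04 vs Keq = 0.3067 ⇒ Q<K, forward
Step 1:
                   G          B          C          D
  init       0.05273    0.02559    0.02476     0.1672
  Δ         -0.03865    0.01288    0.02576    0.03865
  eq         0.01408    0.03847    0.05052     0.2058
  solve Keq expr → x = 0.01288; check Q = 0.3067
Then change container volume by factor 0.5 (V_new/V_old).
Step 2:
                   G          B          C          D
  init       0.02817    0.07694      0.101     0.4117
  Δ          0.01941   -0.00647   -0.01294   -0.01941
  eq         0.04758    0.07047    0.08811     0.3923
  solve Keq expr → x = -0.00647; check Q = 0.3067
Then remove 0.01007 M of B.
Step 3:
                   G          B          C          D
  init       0.04758     0.0604    0.08811     0.3923
  Δ         -0.00167 5.5652e-04   0.001113    0.00167
  eq         0.04591    0.06096    0.08922      0.394
  solve Keq expr → x = 5.5652e-04; check Q = 0.3067

Q₀ = 5.0016e-04; Q < K (proceeds forward)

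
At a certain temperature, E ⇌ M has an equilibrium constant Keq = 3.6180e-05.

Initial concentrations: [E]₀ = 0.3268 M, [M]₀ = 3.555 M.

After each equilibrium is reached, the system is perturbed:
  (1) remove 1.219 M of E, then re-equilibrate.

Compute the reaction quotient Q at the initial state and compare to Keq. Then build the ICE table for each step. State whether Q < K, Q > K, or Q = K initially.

Q₀ = 10.88; Q > K (proceeds reverse)

Q₀ = 10.88 vs Keq = 3.6180e-05 ⇒ Q>K, reverse
Step 1:
                   E          M
  I           0.3268      3.555
  C            3.555     -3.555
  E            3.882 1.4044e-04
  solve Keq expr → x = -3.555; check Q = 3.6180e-05
Then remove 1.219 M of E.
Step 2:
                   E          M
  I            2.663 1.4044e-04
  C       4.4102e-05 -4.4102e-05
  E            2.663 9.6337e-05
  solve Keq expr → x = -4.4102e-05; check Q = 3.6180e-05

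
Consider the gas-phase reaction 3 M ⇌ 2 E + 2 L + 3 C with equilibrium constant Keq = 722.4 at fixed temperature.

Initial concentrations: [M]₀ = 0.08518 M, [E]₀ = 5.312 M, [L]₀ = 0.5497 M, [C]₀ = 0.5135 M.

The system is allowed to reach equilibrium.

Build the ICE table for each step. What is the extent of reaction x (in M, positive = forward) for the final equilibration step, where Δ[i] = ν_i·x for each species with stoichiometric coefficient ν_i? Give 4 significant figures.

x = -0.007969 M

Q₀ = 1868 vs Keq = 722.4 ⇒ Q>K, reverse
Step 1:
                  M         E         L         C
  I         0.08518     5.312    0.5497    0.5135
  C         0.02391  -0.01594  -0.01594  -0.02391
  E          0.1091     5.296    0.5338    0.4896
  solve Keq expr → x = -0.007969; check Q = 722.4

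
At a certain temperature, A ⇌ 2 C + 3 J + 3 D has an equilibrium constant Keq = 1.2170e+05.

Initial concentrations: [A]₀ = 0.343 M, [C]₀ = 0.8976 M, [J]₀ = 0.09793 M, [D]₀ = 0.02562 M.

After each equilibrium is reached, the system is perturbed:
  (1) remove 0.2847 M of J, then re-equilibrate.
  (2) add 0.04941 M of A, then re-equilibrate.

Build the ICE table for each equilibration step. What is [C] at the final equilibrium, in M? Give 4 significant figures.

[C]_eq = 1.682 M

Q₀ = 3.7098e-08 vs Keq = 1.2170e+05 ⇒ Q<K, forward
Step 1:
                  A         C         J         D
  init        0.343    0.8976   0.09793   0.02562
  Δ          -0.343    0.6859     1.029     1.029
  eq      3.4570e-05     1.584     1.127     1.055
  solve Keq expr → x = 0.343; check Q = 1.2170e+05
Then remove 0.2847 M of J.
Step 2:
                  A         C         J         D
  init    3.4570e-05     1.584    0.8421     1.055
  Δ       -2.0134e-05 4.0267e-05 6.0401e-05 6.0401e-05
  eq      1.4436e-05     1.584    0.8422     1.055
  solve Keq expr → x = 2.0134e-05; check Q = 1.2170e+05
Then add 0.04941 M of A.
Step 3:
                  A         C         J         D
  init      0.04942     1.584    0.8422     1.055
  Δ        -0.04939   0.09877    0.1482    0.1482
  eq      3.9301e-05     1.682    0.9903     1.203
  solve Keq expr → x = 0.04939; check Q = 1.2170e+05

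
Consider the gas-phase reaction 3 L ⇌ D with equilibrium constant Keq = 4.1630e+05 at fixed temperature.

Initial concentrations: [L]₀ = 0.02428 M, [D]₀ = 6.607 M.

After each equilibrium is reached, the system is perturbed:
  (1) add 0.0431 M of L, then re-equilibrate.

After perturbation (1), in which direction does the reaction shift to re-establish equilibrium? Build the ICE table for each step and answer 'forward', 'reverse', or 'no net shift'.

Q₀ = 4.6159e+05 vs Keq = 4.1630e+05 ⇒ Q>K, reverse
Step 1:
                   L          D
  Initial    0.02428      6.607
  Change  8.5003e-04 -2.8334e-04
  Equil      0.02513      6.607
  solve Keq expr → x = -2.8334e-04; check Q = 4.1630e+05
Then add 0.0431 M of L.
Step 2:
                   L          D
  Initial    0.06823      6.607
  Change    -0.04308    0.01436
  Equil      0.02515      6.621
  solve Keq expr → x = 0.01436; check Q = 4.1630e+05

Direction: forward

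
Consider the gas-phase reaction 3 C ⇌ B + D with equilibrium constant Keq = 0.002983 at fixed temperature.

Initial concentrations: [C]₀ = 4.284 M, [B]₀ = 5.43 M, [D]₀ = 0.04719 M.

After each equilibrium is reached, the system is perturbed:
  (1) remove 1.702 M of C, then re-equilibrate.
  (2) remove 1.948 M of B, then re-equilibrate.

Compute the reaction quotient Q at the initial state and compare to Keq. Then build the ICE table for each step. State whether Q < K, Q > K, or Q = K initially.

Q₀ = 0.003259; Q > K (proceeds reverse)

Q₀ = 0.003259 vs Keq = 0.002983 ⇒ Q>K, reverse
Step 1:
                  C         B         D
  I           4.284      5.43   0.04719
  C         0.01091 -0.003638 -0.003638
  E           4.295     5.426   0.04355
  solve Keq expr → x = -0.003638; check Q = 0.002983
Then remove 1.702 M of C.
Step 2:
                  C         B         D
  I           2.593     5.426   0.04355
  C         0.09832  -0.03277  -0.03277
  E           2.691     5.394   0.01078
  solve Keq expr → x = -0.03277; check Q = 0.002983
Then remove 1.948 M of B.
Step 3:
                  C         B         D
  I           2.691     3.446   0.01078
  C        -0.01724  0.005745  0.005745
  E           2.674     3.451   0.01653
  solve Keq expr → x = 0.005745; check Q = 0.002983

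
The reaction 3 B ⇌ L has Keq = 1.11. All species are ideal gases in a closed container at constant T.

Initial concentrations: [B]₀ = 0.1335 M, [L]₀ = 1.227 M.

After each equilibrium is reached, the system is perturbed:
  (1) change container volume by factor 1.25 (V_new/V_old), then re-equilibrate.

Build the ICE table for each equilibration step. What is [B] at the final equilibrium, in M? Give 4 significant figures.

[B]_eq = 0.8687 M

Q₀ = 515.7 vs Keq = 1.11 ⇒ Q>K, reverse
Step 1:
                   B          L
  I           0.1335      1.227
  C           0.8174    -0.2725
  E           0.9509     0.9545
  solve Keq expr → x = -0.2725; check Q = 1.11
Then change container volume by factor 1.25 (V_new/V_old).
Step 2:
                   B          L
  I           0.7608     0.7636
  C           0.1079   -0.03598
  E           0.8687     0.7276
  solve Keq expr → x = -0.03598; check Q = 1.11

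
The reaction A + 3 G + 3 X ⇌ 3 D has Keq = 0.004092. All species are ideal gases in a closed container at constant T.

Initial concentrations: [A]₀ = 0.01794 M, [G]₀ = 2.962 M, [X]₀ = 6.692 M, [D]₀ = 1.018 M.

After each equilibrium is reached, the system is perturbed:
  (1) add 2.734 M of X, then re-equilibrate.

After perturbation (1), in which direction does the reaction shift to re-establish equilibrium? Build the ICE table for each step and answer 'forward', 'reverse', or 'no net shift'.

Direction: forward

Q₀ = 0.007551 vs Keq = 0.004092 ⇒ Q>K, reverse
Step 1:
                   A          G          X          D
  init       0.01794      2.962      6.692      1.018
  Δ          0.01074    0.03223    0.03223   -0.03223
  eq         0.02868      2.994      6.724     0.9858
  solve Keq expr → x = -0.01074; check Q = 0.004092
Then add 2.734 M of X.
Step 2:
                   A          G          X          D
  init       0.02868      2.994      9.458     0.9858
  Δ         -0.01601   -0.04803   -0.04803    0.04803
  eq         0.01267      2.946       9.41      1.034
  solve Keq expr → x = 0.01601; check Q = 0.004092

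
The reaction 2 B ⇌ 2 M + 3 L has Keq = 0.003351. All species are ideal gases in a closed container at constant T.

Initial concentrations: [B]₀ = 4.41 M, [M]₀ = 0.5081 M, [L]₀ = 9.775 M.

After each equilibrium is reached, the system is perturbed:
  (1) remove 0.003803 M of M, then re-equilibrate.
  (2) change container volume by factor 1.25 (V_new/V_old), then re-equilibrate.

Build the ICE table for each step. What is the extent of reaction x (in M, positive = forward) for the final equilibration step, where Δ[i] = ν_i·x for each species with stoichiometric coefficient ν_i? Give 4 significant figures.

x = 0.001651 M

Q₀ = 12.4 vs Keq = 0.003351 ⇒ Q>K, reverse
Step 1:
                    B           M           L
  I              4.41      0.5081       9.775
  C            0.4976     -0.4976     -0.7464
  E             4.908     0.01047       9.029
  solve Keq expr → x = -0.2488; check Q = 0.003351
Then remove 0.003803 M of M.
Step 2:
                    B           M           L
  I             4.908    0.006669       9.029
  C         -0.003785    0.003785    0.005678
  E             4.904     0.01045       9.034
  solve Keq expr → x = 0.001893; check Q = 0.003351
Then change container volume by factor 1.25 (V_new/V_old).
Step 3:
                    B           M           L
  I             3.923    0.008363       7.227
  C         -0.003303    0.003303    0.004954
  E              3.92     0.01167       7.232
  solve Keq expr → x = 0.001651; check Q = 0.003351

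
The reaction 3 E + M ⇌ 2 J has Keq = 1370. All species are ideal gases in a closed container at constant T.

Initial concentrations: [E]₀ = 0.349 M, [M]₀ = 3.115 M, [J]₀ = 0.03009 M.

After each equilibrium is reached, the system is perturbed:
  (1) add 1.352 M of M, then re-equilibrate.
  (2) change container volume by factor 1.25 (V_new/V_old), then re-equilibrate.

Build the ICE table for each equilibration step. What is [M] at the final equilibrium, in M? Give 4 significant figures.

[M]_eq = 3.487 M

Q₀ = 0.006838 vs Keq = 1370 ⇒ Q<K, forward
Step 1:
                    E           M           J
  Initial       0.349       3.115     0.03009
  Change      -0.3245     -0.1082      0.2163
  Equil       0.02452       3.007      0.2464
  solve Keq expr → x = 0.1082; check Q = 1370
Then add 1.352 M of M.
Step 2:
                    E           M           J
  Initial     0.02452       4.359      0.2464
  Change    -0.002746 -9.1525e-04     0.00183
  Equil       0.02177       4.358      0.2482
  solve Keq expr → x = 9.1525e-04; check Q = 1370
Then change container volume by factor 1.25 (V_new/V_old).
Step 3:
                    E           M           J
  Initial     0.01742       3.486      0.1986
  Change     0.002671  8.9038e-04   -0.001781
  Equil       0.02009       3.487      0.1968
  solve Keq expr → x = -8.9038e-04; check Q = 1370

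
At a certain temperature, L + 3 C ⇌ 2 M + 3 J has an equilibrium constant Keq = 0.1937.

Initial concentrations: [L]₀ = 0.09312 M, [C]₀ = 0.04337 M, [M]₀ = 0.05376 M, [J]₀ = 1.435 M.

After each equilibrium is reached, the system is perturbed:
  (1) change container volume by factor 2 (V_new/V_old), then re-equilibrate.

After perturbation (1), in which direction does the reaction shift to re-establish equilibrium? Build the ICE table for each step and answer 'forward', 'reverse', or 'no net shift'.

Q₀ = 1124 vs Keq = 0.1937 ⇒ Q>K, reverse
Step 1:
                  L         C         M         J
  Initial   0.09312   0.04337   0.05376     1.435
  Change    0.02494   0.07483  -0.04989  -0.07483
  Equil      0.1181    0.1182  0.003874      1.36
  solve Keq expr → x = -0.02494; check Q = 0.1937
Then change container volume by factor 2 (V_new/V_old).
Step 2:
                  L         C         M         J
  Initial   0.05903    0.0591  0.001937    0.6801
  Change  -3.5694e-04 -0.001071 7.1388e-04  0.001071
  Equil     0.05867   0.05803  0.002651    0.6812
  solve Keq expr → x = 3.5694e-04; check Q = 0.1937

Direction: forward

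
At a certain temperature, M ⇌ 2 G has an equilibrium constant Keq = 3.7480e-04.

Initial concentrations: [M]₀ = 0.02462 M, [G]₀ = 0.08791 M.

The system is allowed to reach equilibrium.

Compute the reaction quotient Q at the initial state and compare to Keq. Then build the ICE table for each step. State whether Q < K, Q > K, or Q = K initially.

Q₀ = 0.3139; Q > K (proceeds reverse)

Q₀ = 0.3139 vs Keq = 3.7480e-04 ⇒ Q>K, reverse
Step 1:
                  M         G
  I         0.02462   0.08791
  C         0.04147  -0.08293
  E         0.06609  0.004977
  solve Keq expr → x = -0.04147; check Q = 3.7480e-04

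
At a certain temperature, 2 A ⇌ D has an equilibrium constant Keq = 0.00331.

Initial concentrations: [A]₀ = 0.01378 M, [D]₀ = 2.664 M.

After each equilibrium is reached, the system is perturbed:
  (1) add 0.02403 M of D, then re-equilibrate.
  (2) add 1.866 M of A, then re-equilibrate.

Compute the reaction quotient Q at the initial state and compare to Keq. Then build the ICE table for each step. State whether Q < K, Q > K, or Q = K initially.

Q₀ = 1.4029e+04 vs Keq = 0.00331 ⇒ Q>K, reverse
Step 1:
                   A          D
  I          0.01378      2.664
  C            5.151     -2.576
  E            5.165    0.08831
  solve Keq expr → x = -2.576; check Q = 0.00331
Then add 0.02403 M of D.
Step 2:
                   A          D
  I            5.165     0.1123
  C          0.04497   -0.02249
  E             5.21    0.08985
  solve Keq expr → x = -0.02249; check Q = 0.00331
Then add 1.866 M of A.
Step 3:
                   A          D
  I            7.076    0.08985
  C          -0.1389    0.06944
  E            6.937     0.1593
  solve Keq expr → x = 0.06944; check Q = 0.00331

Q₀ = 1.4029e+04; Q > K (proceeds reverse)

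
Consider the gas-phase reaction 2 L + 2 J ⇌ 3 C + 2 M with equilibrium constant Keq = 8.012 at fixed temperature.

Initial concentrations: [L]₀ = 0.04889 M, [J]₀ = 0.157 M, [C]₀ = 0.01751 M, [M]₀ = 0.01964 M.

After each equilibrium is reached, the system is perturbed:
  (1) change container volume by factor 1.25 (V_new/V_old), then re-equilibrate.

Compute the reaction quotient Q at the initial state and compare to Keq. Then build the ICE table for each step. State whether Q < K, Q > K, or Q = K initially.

Q₀ = 3.5148e-05; Q < K (proceeds forward)

Q₀ = 3.5148e-05 vs Keq = 8.012 ⇒ Q<K, forward
Step 1:
                  L         J         C         M
  init      0.04889     0.157   0.01751   0.01964
  Δ        -0.04407  -0.04407   0.06611   0.04407
  eq       0.004819    0.1129   0.08362   0.06371
  solve Keq expr → x = 0.02204; check Q = 8.012
Then change container volume by factor 1.25 (V_new/V_old).
Step 2:
                  L         J         C         M
  init     0.003855   0.09034   0.06689   0.05097
  Δ       -3.3264e-04 -3.3264e-04 4.9896e-04 3.3264e-04
  eq       0.003523   0.09001   0.06739    0.0513
  solve Keq expr → x = 1.6632e-04; check Q = 8.012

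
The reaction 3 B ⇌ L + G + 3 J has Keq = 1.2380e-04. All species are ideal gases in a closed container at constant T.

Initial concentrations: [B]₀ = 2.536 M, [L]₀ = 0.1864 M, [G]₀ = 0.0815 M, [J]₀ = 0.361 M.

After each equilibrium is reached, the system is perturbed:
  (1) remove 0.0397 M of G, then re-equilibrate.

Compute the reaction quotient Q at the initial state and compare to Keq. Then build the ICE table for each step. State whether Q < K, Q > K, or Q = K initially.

Q₀ = 4.3821e-05 vs Keq = 1.2380e-04 ⇒ Q<K, forward
Step 1:
                   B          L          G          J
  init         2.536     0.1864     0.0815      0.361
  Δ         -0.07413    0.02471    0.02471    0.07413
  eq           2.462     0.2111     0.1062     0.4351
  solve Keq expr → x = 0.02471; check Q = 1.2380e-04
Then remove 0.0397 M of G.
Step 2:
                   B          L          G          J
  init         2.462     0.2111    0.06651     0.4351
  Δ         -0.03333    0.01111    0.01111    0.03333
  eq           2.429     0.2222    0.07762     0.4685
  solve Keq expr → x = 0.01111; check Q = 1.2380e-04

Q₀ = 4.3821e-05; Q < K (proceeds forward)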